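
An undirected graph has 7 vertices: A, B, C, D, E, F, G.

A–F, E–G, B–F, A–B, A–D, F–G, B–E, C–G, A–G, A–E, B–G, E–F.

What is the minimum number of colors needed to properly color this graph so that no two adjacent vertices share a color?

A, B, E, F, G are pairwise adjacent (a clique of size 5), so at least 5 colors are needed.
A valid assignment using 5 colors: A=1, B=4, C=1, D=2, E=3, F=5, G=2. Every edge joins two different colors.

5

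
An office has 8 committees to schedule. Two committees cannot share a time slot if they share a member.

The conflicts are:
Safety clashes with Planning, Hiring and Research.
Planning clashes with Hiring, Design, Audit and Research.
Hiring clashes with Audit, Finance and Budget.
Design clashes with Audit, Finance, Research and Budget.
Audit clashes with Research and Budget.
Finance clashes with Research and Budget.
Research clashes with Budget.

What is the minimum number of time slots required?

4

Planning, Design, Audit, Research all conflict with each other, so at least 4 time slots are needed.
4 time slots suffice: Safety=3, Planning=2, Hiring=1, Design=3, Audit=4, Finance=4, Research=1, Budget=2. Every pair that conflicts lands in different time slots.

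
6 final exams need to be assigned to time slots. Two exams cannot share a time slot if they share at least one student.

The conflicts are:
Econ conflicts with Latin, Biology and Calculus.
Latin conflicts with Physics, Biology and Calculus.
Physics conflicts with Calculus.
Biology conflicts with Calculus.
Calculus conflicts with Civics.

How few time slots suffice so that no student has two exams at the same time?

4

Econ, Latin, Biology, Calculus pairwise conflict, so at least 4 time slots are needed.
4 time slots suffice: time slot 1 → {Calculus}; time slot 2 → {Latin, Civics}; time slot 3 → {Physics, Biology}; time slot 4 → {Econ}. No two conflicting exams share a time slot.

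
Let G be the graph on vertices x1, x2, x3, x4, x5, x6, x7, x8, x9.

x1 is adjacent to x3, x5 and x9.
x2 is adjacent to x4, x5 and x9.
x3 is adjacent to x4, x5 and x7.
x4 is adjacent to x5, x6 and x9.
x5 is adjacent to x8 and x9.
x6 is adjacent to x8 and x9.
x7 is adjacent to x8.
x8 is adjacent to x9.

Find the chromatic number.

4

x2, x4, x5, x9 are pairwise adjacent (a clique of size 4), so at least 4 colors are needed.
4 colors suffice: color 1 → {x3, x9}; color 2 → {x5, x6, x7}; color 3 → {x1, x4, x8}; color 4 → {x2}. Every edge joins two different colors.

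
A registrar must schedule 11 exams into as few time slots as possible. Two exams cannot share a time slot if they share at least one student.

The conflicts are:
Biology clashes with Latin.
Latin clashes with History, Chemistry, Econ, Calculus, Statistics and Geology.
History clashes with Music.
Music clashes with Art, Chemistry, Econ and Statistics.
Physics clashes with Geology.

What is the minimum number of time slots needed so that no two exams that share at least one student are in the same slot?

Physics and Geology conflict, so at least 2 time slots are needed.
2 time slots suffice: time slot 1 → {Latin, Music, Physics}; time slot 2 → {Biology, History, Art, Chemistry, Econ, Calculus, Statistics, Geology}. No two conflicting exams share a time slot.

2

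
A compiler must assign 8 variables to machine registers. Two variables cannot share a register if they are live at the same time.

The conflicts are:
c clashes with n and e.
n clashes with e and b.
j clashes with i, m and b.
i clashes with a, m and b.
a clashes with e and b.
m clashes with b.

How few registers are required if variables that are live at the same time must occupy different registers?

4

j, i, m, b pairwise conflict, so at least 4 registers are needed.
4 registers suffice: register 1 → {e, b}; register 2 → {n, i}; register 3 → {c, j, a}; register 4 → {m}. Every pair that conflicts lands in different registers.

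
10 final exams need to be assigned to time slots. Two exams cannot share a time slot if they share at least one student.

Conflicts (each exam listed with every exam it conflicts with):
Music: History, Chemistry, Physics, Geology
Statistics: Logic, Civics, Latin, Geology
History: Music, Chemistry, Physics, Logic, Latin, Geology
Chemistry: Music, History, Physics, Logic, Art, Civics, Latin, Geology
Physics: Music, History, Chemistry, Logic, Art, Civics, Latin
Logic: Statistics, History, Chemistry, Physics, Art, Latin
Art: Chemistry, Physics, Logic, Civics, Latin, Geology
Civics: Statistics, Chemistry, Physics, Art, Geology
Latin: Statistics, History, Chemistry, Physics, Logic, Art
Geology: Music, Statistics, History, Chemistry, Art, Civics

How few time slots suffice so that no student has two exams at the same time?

5

History, Chemistry, Physics, Logic, Latin are mutually in conflict, so at least 5 time slots are needed.
5 time slots suffice: time slot 1 → {Statistics, Chemistry}; time slot 2 → {Physics, Geology}; time slot 3 → {Music, Civics, Latin}; time slot 4 → {History, Art}; time slot 5 → {Logic}. No two conflicting exams share a time slot.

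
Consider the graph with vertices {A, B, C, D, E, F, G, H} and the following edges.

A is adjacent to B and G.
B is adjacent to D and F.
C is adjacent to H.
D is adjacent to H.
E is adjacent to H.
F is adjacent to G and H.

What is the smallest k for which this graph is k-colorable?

F and H are adjacent, so at least 2 colors are needed.
2 colors suffice: color red → {B, G, H}; color blue → {A, C, D, E, F}. No two adjacent vertices share a color.

2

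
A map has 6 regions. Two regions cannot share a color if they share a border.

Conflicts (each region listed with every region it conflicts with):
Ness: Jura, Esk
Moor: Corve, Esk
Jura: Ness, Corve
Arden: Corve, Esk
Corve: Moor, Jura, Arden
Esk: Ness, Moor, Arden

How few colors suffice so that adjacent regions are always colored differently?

The cycle Corve-Jura-Ness-Esk-Arden-Corve has odd length 5, so it cannot be 2-colored; at least 3 colors are needed.
3 colors suffice: color 1 → {Corve, Esk}; color 2 → {Ness, Moor, Arden}; color 3 → {Jura}. No two conflicting regions share a color.

3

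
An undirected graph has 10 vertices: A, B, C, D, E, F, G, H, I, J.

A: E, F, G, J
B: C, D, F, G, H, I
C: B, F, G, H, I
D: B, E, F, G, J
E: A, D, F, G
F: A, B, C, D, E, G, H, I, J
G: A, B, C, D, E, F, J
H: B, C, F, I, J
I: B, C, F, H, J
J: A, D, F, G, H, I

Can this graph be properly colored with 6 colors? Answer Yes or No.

The chromatic number is 5. B, C, F, H, I are mutually adjacent (a clique of size 5), so at least 5 colors are needed.
5 colors suffice: A=yellow, B=green, C=yellow, D=yellow, E=green, F=red, G=blue, H=blue, I=purple, J=green.
Since 6 ≥ 5, a proper 6-coloring certainly exists.

Yes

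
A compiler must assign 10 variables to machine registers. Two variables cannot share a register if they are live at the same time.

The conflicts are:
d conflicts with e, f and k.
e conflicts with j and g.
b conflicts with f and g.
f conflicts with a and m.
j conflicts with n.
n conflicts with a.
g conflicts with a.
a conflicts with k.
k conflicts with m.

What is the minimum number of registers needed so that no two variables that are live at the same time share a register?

The cycle a-k-d-e-g-a has odd length 5, so it cannot be 2-colored; at least 3 registers are needed.
3 registers suffice: d=2, e=3, b=2, f=1, j=1, n=3, g=1, a=2, k=1, m=2. Each listed conflict is separated.

3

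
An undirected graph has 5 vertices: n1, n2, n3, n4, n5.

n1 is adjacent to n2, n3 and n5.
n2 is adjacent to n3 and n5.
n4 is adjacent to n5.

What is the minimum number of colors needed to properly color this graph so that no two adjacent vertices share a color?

3

n1, n2, n3 form a triangle, so at least 3 colors are needed.
A valid assignment using 3 colors: n1=3, n2=1, n3=2, n4=1, n5=2. No two adjacent vertices share a color.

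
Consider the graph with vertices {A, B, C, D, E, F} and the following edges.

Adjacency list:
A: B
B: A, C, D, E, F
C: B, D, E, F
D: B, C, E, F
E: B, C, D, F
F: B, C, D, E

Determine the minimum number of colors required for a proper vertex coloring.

5

B, C, D, E, F are pairwise adjacent (a clique of size 5), so at least 5 colors are needed.
5 colors suffice: color 1 → {B}; color 2 → {A, F}; color 3 → {E}; color 4 → {D}; color 5 → {C}. Every edge joins two different colors.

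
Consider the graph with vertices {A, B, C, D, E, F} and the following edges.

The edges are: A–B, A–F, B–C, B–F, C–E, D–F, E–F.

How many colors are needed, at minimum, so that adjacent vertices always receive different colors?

3

A, B, F are pairwise adjacent, so at least 3 colors are needed.
3 colors suffice: color 1 → {C, F}; color 2 → {B, D, E}; color 3 → {A}. Every edge joins two different colors.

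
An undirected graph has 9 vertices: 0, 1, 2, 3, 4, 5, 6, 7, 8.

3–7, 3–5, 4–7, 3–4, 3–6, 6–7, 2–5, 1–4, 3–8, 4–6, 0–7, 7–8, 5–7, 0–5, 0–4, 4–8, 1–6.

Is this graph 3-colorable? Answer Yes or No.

No

3, 4, 6, 7 are pairwise adjacent (a clique of size 4), so at least 4 colors are needed.
So 3 colors are not enough.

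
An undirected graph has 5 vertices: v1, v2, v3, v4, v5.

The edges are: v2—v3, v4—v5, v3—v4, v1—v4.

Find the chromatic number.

v3 and v4 are adjacent, so at least 2 colors are needed.
2 colors suffice: color red → {v2, v4}; color blue → {v1, v3, v5}. No two adjacent vertices share a color.

2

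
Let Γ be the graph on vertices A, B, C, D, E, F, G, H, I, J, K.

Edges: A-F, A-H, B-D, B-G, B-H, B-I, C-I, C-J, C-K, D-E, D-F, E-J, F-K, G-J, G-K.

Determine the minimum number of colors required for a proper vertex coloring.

The cycle H-A-F-D-B-H has odd length 5, so it cannot be 2-colored; at least 3 colors are needed.
3 colors suffice: A=green, B=red, C=blue, D=blue, E=green, F=red, G=blue, H=blue, I=green, J=red, K=green. Each edge has distinct colors on its endpoints.

3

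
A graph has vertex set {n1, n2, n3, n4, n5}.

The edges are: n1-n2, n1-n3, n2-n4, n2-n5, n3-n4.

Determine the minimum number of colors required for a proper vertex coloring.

n3 and n4 are adjacent, so at least 2 colors are needed.
2 colors suffice: color 1 → {n2, n3}; color 2 → {n1, n4, n5}. Every edge joins two different colors.

2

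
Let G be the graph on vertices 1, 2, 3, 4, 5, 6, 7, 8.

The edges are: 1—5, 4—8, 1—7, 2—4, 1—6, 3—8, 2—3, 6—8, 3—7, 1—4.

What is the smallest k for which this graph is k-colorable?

The cycle 3-7-1-4-2-3 has odd length 5, so it cannot be 2-colored; at least 3 colors are needed.
3 colors suffice: color a → {1, 3}; color b → {2, 5, 7, 8}; color c → {4, 6}. Each edge has distinct colors on its endpoints.

3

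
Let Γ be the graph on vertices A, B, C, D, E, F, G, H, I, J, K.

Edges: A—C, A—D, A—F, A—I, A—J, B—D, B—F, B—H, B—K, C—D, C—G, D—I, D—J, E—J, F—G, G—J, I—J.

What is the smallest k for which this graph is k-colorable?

A, D, I, J are pairwise adjacent (a clique of size 4), so at least 4 colors are needed.
One proper 4-coloring: A=green, B=blue, C=blue, D=red, E=red, F=yellow, G=red, H=red, I=yellow, J=blue, K=red. Every edge joins two different colors.

4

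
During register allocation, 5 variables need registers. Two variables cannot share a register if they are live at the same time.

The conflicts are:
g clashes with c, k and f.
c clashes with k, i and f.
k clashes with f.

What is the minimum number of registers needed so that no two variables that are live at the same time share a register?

4

g, c, k, f all conflict with each other, so at least 4 registers are needed.
4 registers suffice: register 1 → {c}; register 2 → {g, i}; register 3 → {f}; register 4 → {k}. No two conflicting variables share a register.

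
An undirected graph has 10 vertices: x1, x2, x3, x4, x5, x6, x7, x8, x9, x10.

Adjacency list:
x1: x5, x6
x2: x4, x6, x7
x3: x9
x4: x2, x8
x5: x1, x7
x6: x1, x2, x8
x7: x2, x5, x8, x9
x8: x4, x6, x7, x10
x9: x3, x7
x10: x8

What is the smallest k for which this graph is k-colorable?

3

The cycle x6-x2-x7-x5-x1-x6 has odd length 5, so it cannot be 2-colored; at least 3 colors are needed.
3 colors suffice: x1=2, x2=2, x3=1, x4=1, x5=3, x6=1, x7=1, x8=2, x9=2, x10=1. Each edge has distinct colors on its endpoints.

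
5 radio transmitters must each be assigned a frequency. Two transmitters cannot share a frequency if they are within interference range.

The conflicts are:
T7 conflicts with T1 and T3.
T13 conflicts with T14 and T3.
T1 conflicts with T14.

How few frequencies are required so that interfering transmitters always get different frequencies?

3

The cycle T13-T3-T7-T1-T14-T13 has odd length 5, so it cannot be 2-colored; at least 3 frequencies are needed.
3 frequencies suffice: frequency 1 → {T7, T13}; frequency 2 → {T1, T3}; frequency 3 → {T14}. Every pair that conflicts lands in different frequencies.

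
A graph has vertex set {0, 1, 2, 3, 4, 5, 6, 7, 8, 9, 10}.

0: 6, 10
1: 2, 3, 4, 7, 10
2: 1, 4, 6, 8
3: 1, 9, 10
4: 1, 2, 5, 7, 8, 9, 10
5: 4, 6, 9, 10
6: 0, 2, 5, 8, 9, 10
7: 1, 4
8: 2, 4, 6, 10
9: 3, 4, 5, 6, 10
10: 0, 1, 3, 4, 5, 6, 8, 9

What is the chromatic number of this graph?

4

4, 5, 9, 10 are pairwise adjacent (a clique of size 4), so at least 4 colors are needed.
4 colors suffice: color a → {2, 7, 10}; color b → {3, 4, 6}; color c → {0, 1, 8, 9}; color d → {5}. Each edge has distinct colors on its endpoints.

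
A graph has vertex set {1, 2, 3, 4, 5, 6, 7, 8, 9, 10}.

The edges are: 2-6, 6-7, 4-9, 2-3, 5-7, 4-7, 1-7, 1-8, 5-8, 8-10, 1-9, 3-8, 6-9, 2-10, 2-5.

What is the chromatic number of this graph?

2

2 and 5 are adjacent, so at least 2 colors are needed.
One proper 2-coloring: 1=b, 2=a, 3=b, 4=b, 5=b, 6=b, 7=a, 8=a, 9=a, 10=b. No two adjacent vertices share a color.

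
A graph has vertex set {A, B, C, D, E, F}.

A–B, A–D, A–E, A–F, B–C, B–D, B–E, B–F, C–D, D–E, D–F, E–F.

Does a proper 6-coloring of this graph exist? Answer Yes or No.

The chromatic number is 5. A, B, D, E, F are mutually adjacent (a clique of size 5), so at least 5 colors are needed.
5 colors suffice: color 1 → {D}; color 2 → {B}; color 3 → {C, F}; color 4 → {E}; color 5 → {A}.
Since 6 ≥ 5, a proper 6-coloring certainly exists.

Yes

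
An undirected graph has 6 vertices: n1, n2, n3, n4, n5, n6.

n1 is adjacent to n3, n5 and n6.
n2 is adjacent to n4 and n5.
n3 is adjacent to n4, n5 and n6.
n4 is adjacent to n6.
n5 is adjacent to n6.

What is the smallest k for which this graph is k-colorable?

n1, n3, n5, n6 form a clique, so at least 4 colors are needed.
One proper 4-coloring: n1=4, n2=1, n3=2, n4=3, n5=3, n6=1. No two adjacent vertices share a color.

4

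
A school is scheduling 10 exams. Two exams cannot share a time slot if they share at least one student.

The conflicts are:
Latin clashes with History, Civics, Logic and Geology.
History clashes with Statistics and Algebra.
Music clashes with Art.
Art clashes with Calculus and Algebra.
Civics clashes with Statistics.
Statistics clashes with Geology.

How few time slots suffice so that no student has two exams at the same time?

2

Art and Calculus conflict, so at least 2 time slots are needed.
2 time slots suffice: Latin=1, History=2, Music=1, Art=2, Civics=2, Logic=2, Calculus=1, Statistics=1, Geology=2, Algebra=1. Each listed conflict is separated.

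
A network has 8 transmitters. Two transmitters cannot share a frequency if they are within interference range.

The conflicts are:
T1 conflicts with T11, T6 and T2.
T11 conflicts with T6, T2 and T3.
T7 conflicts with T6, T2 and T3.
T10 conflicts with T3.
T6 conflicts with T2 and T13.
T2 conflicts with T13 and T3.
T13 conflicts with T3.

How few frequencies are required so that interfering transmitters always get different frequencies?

4

T1, T11, T6, T2 all conflict with each other, so at least 4 frequencies are needed.
4 frequencies suffice: T1=4, T11=3, T7=3, T10=1, T6=2, T2=1, T13=3, T3=2. No two conflicting transmitters share a frequency.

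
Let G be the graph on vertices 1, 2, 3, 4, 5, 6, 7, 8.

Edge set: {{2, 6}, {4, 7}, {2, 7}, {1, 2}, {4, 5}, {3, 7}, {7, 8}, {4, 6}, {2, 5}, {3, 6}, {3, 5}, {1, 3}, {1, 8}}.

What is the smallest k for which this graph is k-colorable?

2

1 and 8 are adjacent, so at least 2 colors are needed.
2 colors suffice: color a → {2, 3, 4, 8}; color b → {1, 5, 6, 7}. No two adjacent vertices share a color.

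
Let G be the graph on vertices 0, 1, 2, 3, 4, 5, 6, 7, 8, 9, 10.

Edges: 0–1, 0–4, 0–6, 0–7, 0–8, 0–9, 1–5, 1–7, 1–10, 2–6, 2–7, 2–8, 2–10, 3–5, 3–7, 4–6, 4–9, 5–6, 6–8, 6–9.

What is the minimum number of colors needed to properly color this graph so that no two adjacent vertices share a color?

0, 4, 6, 9 are pairwise adjacent (a clique of size 4), so at least 4 colors are needed.
4 colors suffice: color a → {1, 3, 6}; color b → {0, 2, 5}; color c → {7, 8, 9, 10}; color d → {4}. Every edge joins two different colors.

4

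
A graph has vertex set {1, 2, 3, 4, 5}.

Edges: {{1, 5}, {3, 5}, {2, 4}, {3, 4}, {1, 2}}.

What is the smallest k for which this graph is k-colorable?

3

The cycle 1-5-3-4-2-1 has odd length 5, so it cannot be 2-colored; at least 3 colors are needed.
A valid assignment using 3 colors: 1=a, 2=c, 3=a, 4=b, 5=b. No two adjacent vertices share a color.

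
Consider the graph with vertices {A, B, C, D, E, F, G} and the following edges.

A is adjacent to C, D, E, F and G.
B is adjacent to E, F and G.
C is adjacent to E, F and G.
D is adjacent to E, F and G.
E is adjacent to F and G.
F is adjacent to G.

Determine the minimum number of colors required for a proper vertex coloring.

A, D, E, F, G are pairwise adjacent (a clique of size 5), so at least 5 colors are needed.
A valid assignment using 5 colors: A=yellow, B=yellow, C=purple, D=purple, E=red, F=blue, G=green. No two adjacent vertices share a color.

5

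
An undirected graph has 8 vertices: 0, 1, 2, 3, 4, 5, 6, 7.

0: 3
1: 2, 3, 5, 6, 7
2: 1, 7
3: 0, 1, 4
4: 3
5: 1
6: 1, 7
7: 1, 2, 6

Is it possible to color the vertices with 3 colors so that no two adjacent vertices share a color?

Yes

The chromatic number is 3. 1, 6, 7 are mutually adjacent, so at least 3 colors are needed.
3 colors suffice: color a → {0, 1, 4}; color b → {3, 5, 7}; color c → {2, 6}.
That is already a proper 3-coloring.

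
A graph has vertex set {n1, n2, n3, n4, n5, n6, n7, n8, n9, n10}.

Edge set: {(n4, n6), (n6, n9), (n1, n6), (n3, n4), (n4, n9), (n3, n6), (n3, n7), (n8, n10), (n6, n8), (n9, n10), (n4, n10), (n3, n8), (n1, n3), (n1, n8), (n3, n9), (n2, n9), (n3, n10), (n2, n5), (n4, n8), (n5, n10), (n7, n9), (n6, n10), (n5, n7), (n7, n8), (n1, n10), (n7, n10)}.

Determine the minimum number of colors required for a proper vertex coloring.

5

n3, n4, n6, n8, n10 are pairwise adjacent (a clique of size 5), so at least 5 colors are needed.
A valid assignment using 5 colors: n1=purple, n2=red, n3=blue, n4=purple, n5=blue, n6=yellow, n7=yellow, n8=green, n9=green, n10=red. Each edge has distinct colors on its endpoints.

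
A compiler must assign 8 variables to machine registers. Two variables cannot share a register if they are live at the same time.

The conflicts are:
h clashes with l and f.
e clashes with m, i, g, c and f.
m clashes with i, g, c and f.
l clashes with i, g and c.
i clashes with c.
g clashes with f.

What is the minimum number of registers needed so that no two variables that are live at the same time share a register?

4

e, m, g, f pairwise conflict, so at least 4 registers are needed.
A valid assignment using 4 registers: h=2, e=2, m=1, l=1, i=3, g=4, c=4, f=3. Every pair that conflicts lands in different registers.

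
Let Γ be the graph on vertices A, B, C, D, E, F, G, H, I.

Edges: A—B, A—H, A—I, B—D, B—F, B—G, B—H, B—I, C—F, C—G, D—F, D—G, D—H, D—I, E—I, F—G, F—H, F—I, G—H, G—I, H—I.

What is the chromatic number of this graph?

6

B, D, F, G, H, I are mutually adjacent (a clique of size 6), so at least 6 colors are needed.
6 colors suffice: color 1 → {C, I}; color 2 → {A, E, F}; color 3 → {G}; color 4 → {H}; color 5 → {B}; color 6 → {D}. Each edge has distinct colors on its endpoints.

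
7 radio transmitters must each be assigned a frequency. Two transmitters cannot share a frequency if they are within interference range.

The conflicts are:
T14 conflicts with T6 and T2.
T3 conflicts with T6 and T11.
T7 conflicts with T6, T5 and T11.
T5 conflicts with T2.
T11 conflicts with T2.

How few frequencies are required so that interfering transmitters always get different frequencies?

The cycle T2-T14-T6-T7-T11-T2 has odd length 5, so it cannot be 2-colored; at least 3 frequencies are needed.
3 frequencies suffice: T14=3, T3=2, T7=2, T6=1, T5=1, T11=1, T2=2. Every pair that conflicts lands in different frequencies.

3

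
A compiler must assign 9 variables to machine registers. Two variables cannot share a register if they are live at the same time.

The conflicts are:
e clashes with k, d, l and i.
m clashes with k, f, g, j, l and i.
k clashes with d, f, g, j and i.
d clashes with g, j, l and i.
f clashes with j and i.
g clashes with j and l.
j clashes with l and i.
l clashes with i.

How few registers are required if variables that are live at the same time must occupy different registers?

m, k, f, j, i all conflict with each other, so at least 5 registers are needed.
5 registers suffice: register 1 → {g, i}; register 2 → {k, l}; register 3 → {e, j}; register 4 → {m, d}; register 5 → {f}. Every pair that conflicts lands in different registers.

5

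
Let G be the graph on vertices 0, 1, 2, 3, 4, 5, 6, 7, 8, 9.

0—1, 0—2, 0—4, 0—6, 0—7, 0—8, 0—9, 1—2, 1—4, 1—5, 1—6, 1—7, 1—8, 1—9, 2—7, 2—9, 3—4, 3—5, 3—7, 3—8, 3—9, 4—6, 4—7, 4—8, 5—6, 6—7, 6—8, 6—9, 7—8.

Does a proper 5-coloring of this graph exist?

No

0, 1, 4, 6, 7, 8 form a clique, so at least 6 colors are needed.
So 5 colors are not enough.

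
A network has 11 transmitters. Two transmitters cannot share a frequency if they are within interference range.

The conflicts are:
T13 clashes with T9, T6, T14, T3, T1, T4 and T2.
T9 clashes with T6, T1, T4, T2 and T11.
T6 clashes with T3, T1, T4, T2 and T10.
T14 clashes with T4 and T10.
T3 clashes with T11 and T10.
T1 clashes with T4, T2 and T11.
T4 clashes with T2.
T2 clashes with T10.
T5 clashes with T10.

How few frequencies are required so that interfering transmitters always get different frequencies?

6

T13, T9, T6, T1, T4, T2 pairwise conflict, so at least 6 frequencies are needed.
Using 6 frequencies: T13=1, T9=4, T6=2, T14=2, T3=3, T1=3, T4=5, T2=6, T11=1, T5=2, T10=1. No two conflicting transmitters share a frequency.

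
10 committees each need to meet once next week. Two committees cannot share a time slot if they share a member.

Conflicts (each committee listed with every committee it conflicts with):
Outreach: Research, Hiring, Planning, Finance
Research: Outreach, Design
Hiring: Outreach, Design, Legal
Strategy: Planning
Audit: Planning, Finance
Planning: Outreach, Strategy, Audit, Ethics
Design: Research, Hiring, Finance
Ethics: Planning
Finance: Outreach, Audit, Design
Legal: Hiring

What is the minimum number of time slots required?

2

Outreach and Finance conflict, so at least 2 time slots are needed.
Using 2 time slots: Outreach=2, Research=1, Hiring=1, Strategy=2, Audit=2, Planning=1, Design=2, Ethics=2, Finance=1, Legal=2. No two conflicting committees share a time slot.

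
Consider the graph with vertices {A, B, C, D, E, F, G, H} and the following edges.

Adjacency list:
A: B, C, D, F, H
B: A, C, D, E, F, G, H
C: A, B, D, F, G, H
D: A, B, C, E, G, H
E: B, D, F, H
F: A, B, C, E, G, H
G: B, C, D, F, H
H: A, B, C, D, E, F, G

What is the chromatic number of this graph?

B, C, D, G, H are pairwise adjacent (a clique of size 5), so at least 5 colors are needed.
5 colors suffice: color red → {H}; color blue → {B}; color green → {D, F}; color yellow → {C, E}; color purple → {A, G}. No two adjacent vertices share a color.

5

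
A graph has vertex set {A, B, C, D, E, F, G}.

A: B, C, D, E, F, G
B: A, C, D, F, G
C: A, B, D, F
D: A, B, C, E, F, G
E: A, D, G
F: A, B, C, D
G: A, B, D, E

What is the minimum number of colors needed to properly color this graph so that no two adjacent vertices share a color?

A, B, C, D, F are pairwise adjacent (a clique of size 5), so at least 5 colors are needed.
One proper 5-coloring: A=1, B=3, C=4, D=2, E=3, F=5, G=4. Each edge has distinct colors on its endpoints.

5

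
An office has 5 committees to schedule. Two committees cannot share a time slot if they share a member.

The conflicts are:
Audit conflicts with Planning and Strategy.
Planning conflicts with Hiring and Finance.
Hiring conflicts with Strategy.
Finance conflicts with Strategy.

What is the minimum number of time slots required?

Hiring and Strategy conflict, so at least 2 time slots are needed.
Using 2 time slots: Audit=2, Planning=1, Hiring=2, Finance=2, Strategy=1. Each listed conflict is separated.

2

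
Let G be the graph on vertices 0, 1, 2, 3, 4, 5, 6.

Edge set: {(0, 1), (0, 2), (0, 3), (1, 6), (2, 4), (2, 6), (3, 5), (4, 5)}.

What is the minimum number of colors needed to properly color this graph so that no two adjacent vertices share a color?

3

The cycle 5-3-0-2-4-5 has odd length 5, so it cannot be 2-colored; at least 3 colors are needed.
A valid assignment using 3 colors: 0=red, 1=blue, 2=blue, 3=blue, 4=green, 5=red, 6=red. Every edge joins two different colors.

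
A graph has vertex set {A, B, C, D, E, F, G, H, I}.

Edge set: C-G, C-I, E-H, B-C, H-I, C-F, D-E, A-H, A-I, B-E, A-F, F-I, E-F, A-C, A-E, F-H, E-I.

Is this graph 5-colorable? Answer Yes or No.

Yes

The chromatic number is 5. A, E, F, H, I are mutually adjacent (a clique of size 5), so at least 5 colors are needed.
5 colors suffice: color red → {C, E}; color blue → {B, D, F, G}; color green → {I}; color yellow → {A}; color purple → {H}.
That is already a proper 5-coloring.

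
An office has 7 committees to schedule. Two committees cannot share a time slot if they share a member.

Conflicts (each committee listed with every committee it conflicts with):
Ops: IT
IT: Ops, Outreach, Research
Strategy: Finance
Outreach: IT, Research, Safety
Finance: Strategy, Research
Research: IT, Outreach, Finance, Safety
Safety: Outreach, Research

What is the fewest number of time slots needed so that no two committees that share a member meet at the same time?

IT, Outreach, Research all conflict with each other, so at least 3 time slots are needed.
A valid assignment using 3 time slots: Ops=1, IT=2, Strategy=1, Outreach=3, Finance=2, Research=1, Safety=2. Every pair that conflicts lands in different time slots.

3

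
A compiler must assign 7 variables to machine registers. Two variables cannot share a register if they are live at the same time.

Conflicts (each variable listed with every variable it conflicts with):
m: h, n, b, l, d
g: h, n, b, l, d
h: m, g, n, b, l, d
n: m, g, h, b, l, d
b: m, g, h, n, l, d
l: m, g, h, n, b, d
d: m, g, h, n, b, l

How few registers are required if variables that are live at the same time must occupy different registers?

6

m, h, n, b, l, d all conflict with each other, so at least 6 registers are needed.
A valid assignment using 6 registers: m=6, g=6, h=4, n=1, b=5, l=3, d=2. No two conflicting variables share a register.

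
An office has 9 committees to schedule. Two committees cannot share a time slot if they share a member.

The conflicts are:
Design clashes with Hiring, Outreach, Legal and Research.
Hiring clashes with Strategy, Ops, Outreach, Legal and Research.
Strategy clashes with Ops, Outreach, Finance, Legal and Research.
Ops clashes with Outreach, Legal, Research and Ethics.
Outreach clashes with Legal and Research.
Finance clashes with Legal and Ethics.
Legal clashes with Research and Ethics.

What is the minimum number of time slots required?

6

Hiring, Strategy, Ops, Outreach, Legal, Research are mutually in conflict, so at least 6 time slots are needed.
6 time slots suffice: Design=5, Hiring=3, Strategy=6, Ops=5, Outreach=2, Finance=2, Legal=1, Research=4, Ethics=3. Every pair that conflicts lands in different time slots.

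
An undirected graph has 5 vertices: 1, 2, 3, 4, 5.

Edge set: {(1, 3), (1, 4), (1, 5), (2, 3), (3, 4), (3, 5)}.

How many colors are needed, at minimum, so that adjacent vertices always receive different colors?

1, 3, 4 are mutually adjacent, so at least 3 colors are needed.
3 colors suffice: 1=b, 2=b, 3=a, 4=c, 5=c. Each edge has distinct colors on its endpoints.

3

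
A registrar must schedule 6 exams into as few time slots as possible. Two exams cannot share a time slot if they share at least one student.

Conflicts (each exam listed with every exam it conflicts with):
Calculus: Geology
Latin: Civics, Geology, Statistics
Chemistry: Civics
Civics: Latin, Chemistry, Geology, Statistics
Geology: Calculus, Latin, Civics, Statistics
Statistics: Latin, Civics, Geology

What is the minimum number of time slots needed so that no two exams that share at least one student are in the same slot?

Latin, Civics, Geology, Statistics all conflict with each other, so at least 4 time slots are needed.
4 time slots suffice: time slot 1 → {Calculus, Civics}; time slot 2 → {Chemistry, Geology}; time slot 3 → {Latin}; time slot 4 → {Statistics}. Each listed conflict is separated.

4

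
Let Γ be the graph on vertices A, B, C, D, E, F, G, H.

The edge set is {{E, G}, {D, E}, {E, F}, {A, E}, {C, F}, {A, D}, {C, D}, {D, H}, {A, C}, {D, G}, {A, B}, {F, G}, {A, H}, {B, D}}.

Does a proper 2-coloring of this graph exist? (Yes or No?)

D, E, G form a triangle, so at least 3 colors are needed.
So 2 colors are not enough.

No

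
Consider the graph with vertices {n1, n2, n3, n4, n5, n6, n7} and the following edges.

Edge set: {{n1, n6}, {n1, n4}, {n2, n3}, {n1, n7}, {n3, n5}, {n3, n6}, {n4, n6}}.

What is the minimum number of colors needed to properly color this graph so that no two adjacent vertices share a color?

3

n1, n4, n6 are pairwise adjacent, so at least 3 colors are needed.
One proper 3-coloring: n1=R, n2=B, n3=R, n4=G, n5=B, n6=B, n7=B. No two adjacent vertices share a color.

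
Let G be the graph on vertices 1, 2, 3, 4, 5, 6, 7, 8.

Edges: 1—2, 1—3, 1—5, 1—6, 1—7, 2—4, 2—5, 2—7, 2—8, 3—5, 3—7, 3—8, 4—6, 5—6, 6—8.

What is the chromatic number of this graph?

3

1, 5, 6 are mutually adjacent, so at least 3 colors are needed.
A valid assignment using 3 colors: 1=b, 2=a, 3=a, 4=b, 5=c, 6=a, 7=c, 8=b. Every edge joins two different colors.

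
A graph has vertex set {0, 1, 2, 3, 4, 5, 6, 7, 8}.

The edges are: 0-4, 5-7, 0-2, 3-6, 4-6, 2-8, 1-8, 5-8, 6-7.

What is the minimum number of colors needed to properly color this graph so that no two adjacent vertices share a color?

The cycle 8-2-0-4-6-7-5-8 has odd length 7, so it cannot be 2-colored; at least 3 colors are needed.
3 colors suffice: 0=red, 1=blue, 2=blue, 3=blue, 4=blue, 5=green, 6=red, 7=blue, 8=red. No two adjacent vertices share a color.

3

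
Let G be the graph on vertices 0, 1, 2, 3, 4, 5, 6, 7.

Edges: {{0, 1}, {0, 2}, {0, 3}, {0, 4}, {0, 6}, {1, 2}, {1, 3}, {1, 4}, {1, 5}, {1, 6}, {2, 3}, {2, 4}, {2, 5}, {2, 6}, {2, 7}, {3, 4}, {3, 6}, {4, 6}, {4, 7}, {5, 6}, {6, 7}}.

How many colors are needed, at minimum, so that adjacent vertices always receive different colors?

6

0, 1, 2, 3, 4, 6 form a clique, so at least 6 colors are needed.
6 colors suffice: color red → {2}; color blue → {6}; color green → {1, 7}; color yellow → {4, 5}; color purple → {0}; color orange → {3}. No two adjacent vertices share a color.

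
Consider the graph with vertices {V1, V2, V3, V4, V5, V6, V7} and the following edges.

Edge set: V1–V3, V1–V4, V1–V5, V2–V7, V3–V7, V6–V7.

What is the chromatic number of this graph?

V1 and V5 are adjacent, so at least 2 colors are needed.
One proper 2-coloring: V1=1, V2=2, V3=2, V4=2, V5=2, V6=2, V7=1. No two adjacent vertices share a color.

2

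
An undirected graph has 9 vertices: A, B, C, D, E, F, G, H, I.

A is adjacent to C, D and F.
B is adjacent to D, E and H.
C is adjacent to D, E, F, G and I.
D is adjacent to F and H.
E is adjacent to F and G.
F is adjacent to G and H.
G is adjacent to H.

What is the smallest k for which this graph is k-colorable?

4

A, C, D, F form a clique, so at least 4 colors are needed.
4 colors suffice: A=4, B=2, C=1, D=3, E=3, F=2, G=4, H=1, I=2. Each edge has distinct colors on its endpoints.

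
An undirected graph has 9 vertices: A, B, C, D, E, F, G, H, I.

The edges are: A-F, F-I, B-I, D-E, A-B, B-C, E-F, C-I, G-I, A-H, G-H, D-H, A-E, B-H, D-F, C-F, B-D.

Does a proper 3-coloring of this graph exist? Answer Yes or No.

The chromatic number is 3. C, F, I form a triangle, so at least 3 colors are needed.
A valid assignment using 3 colors: A=2, B=1, C=3, D=2, E=3, F=1, G=1, H=3, I=2.
That is already a proper 3-coloring.

Yes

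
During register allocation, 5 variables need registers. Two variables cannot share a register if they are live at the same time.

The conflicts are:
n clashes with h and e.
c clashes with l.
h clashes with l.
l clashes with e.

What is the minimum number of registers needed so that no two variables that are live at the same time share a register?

2

n and h conflict, so at least 2 registers are needed.
A valid assignment using 2 registers: n=1, c=2, h=2, l=1, e=2. Each listed conflict is separated.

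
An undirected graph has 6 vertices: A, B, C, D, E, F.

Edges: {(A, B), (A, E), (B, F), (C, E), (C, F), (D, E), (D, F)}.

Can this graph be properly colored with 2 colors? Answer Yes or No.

No

The cycle B-A-E-C-F-B has odd length 5, so it cannot be 2-colored; at least 3 colors are needed.
So 2 colors are not enough.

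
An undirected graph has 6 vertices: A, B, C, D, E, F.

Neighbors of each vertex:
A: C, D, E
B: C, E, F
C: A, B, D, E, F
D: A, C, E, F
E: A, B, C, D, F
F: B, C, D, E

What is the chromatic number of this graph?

4

B, C, E, F are pairwise adjacent (a clique of size 4), so at least 4 colors are needed.
4 colors suffice: color 1 → {C}; color 2 → {E}; color 3 → {A, F}; color 4 → {B, D}. Each edge has distinct colors on its endpoints.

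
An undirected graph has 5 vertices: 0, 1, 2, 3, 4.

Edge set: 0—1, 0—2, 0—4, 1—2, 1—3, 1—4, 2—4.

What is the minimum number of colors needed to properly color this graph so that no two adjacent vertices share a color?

0, 1, 2, 4 form a clique, so at least 4 colors are needed.
A valid assignment using 4 colors: 0=green, 1=red, 2=blue, 3=blue, 4=yellow. Each edge has distinct colors on its endpoints.

4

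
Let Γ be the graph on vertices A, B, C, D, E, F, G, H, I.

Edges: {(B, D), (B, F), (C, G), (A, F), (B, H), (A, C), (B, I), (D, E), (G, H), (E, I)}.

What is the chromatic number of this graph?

B and H are adjacent, so at least 2 colors are needed.
A valid assignment using 2 colors: A=1, B=1, C=2, D=2, E=1, F=2, G=1, H=2, I=2. Each edge has distinct colors on its endpoints.

2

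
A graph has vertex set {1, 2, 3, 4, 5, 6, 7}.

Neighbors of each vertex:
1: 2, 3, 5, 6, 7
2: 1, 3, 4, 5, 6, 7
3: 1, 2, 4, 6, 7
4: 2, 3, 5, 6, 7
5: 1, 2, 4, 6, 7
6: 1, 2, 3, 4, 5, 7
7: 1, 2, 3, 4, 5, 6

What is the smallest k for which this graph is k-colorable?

5

1, 2, 5, 6, 7 are mutually adjacent (a clique of size 5), so at least 5 colors are needed.
5 colors suffice: color red → {6}; color blue → {2}; color green → {7}; color yellow → {1, 4}; color purple → {3, 5}. Each edge has distinct colors on its endpoints.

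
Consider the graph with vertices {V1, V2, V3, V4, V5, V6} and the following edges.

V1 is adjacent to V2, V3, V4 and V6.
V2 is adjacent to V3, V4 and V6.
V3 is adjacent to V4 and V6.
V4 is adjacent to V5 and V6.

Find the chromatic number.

5

V1, V2, V3, V4, V6 are mutually adjacent (a clique of size 5), so at least 5 colors are needed.
5 colors suffice: color 1 → {V4}; color 2 → {V3, V5}; color 3 → {V1}; color 4 → {V2}; color 5 → {V6}. No two adjacent vertices share a color.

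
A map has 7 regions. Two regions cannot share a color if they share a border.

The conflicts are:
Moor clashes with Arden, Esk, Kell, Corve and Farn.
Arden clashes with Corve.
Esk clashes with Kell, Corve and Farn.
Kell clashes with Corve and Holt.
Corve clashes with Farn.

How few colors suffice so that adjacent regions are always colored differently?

Moor, Esk, Corve, Farn all conflict with each other, so at least 4 colors are needed.
4 colors suffice: color 1 → {Moor, Holt}; color 2 → {Corve}; color 3 → {Arden, Kell, Farn}; color 4 → {Esk}. Each listed conflict is separated.

4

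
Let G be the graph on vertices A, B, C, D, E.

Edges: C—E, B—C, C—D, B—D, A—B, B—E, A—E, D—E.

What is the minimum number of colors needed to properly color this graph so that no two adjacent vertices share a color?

4

B, C, D, E are pairwise adjacent (a clique of size 4), so at least 4 colors are needed.
4 colors suffice: A=green, B=red, C=green, D=yellow, E=blue. No two adjacent vertices share a color.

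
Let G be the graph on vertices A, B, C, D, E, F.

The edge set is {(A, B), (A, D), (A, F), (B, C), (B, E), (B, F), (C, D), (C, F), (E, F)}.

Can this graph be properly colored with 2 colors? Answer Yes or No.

No

B, C, F are pairwise adjacent, so at least 3 colors are needed.
So 2 colors are not enough.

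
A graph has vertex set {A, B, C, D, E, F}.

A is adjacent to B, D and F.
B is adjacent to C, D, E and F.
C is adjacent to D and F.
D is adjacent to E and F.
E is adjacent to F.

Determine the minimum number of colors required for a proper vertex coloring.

4

B, C, D, F are pairwise adjacent (a clique of size 4), so at least 4 colors are needed.
4 colors suffice: color red → {D}; color blue → {F}; color green → {B}; color yellow → {A, C, E}. Each edge has distinct colors on its endpoints.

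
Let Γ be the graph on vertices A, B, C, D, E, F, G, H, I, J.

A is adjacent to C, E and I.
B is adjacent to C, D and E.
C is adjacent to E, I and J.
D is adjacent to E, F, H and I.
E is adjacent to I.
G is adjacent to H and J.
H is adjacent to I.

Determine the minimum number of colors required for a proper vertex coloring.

A, C, E, I form a clique, so at least 4 colors are needed.
One proper 4-coloring: A=yellow, B=blue, C=green, D=green, E=red, F=red, G=blue, H=red, I=blue, J=red. Each edge has distinct colors on its endpoints.

4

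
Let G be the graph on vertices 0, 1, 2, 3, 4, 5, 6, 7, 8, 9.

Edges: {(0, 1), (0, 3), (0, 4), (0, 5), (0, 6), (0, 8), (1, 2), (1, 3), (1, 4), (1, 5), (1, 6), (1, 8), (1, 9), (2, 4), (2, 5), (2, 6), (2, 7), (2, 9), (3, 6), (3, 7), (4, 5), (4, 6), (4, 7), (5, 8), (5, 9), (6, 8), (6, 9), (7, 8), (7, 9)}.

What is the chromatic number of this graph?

4

1, 2, 5, 9 form a clique, so at least 4 colors are needed.
4 colors suffice: color red → {1, 7}; color blue → {5, 6}; color green → {0, 2}; color yellow → {3, 4, 8, 9}. Each edge has distinct colors on its endpoints.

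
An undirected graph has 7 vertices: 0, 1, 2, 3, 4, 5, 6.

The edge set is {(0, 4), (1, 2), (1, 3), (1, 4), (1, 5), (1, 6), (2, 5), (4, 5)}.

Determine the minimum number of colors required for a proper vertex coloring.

3

1, 2, 5 are pairwise adjacent, so at least 3 colors are needed.
3 colors suffice: 0=a, 1=a, 2=c, 3=b, 4=c, 5=b, 6=b. Every edge joins two different colors.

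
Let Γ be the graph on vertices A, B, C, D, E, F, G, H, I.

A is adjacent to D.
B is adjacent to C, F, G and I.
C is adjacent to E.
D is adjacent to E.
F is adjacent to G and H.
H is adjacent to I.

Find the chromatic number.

B, F, G form a triangle, so at least 3 colors are needed.
3 colors suffice: color red → {A, B, E, H}; color blue → {C, D, F, I}; color green → {G}. Every edge joins two different colors.

3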